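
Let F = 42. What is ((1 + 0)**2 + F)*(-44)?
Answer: -1892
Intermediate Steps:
((1 + 0)**2 + F)*(-44) = ((1 + 0)**2 + 42)*(-44) = (1**2 + 42)*(-44) = (1 + 42)*(-44) = 43*(-44) = -1892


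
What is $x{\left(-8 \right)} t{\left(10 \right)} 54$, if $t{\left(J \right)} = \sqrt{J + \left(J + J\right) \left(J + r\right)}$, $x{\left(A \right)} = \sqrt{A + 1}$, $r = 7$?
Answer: $1890 i \sqrt{2} \approx 2672.9 i$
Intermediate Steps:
$x{\left(A \right)} = \sqrt{1 + A}$
$t{\left(J \right)} = \sqrt{J + 2 J \left(7 + J\right)}$ ($t{\left(J \right)} = \sqrt{J + \left(J + J\right) \left(J + 7\right)} = \sqrt{J + 2 J \left(7 + J\right)}$)
$x{\left(-8 \right)} t{\left(10 \right)} 54 = \sqrt{1 - 8} \sqrt{10 \left(15 + 2 \cdot 10\right)} 54 = \sqrt{-7} \sqrt{10 \left(15 + 20\right)} 54 = i \sqrt{7} \sqrt{10 \cdot 35} \cdot 54 = i \sqrt{7} \sqrt{350} \cdot 54 = i \sqrt{7} \cdot 5 \sqrt{14} \cdot 54 = 35 i \sqrt{2} \cdot 54 = 1890 i \sqrt{2}$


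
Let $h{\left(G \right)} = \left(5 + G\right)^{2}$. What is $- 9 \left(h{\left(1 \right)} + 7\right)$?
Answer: $-387$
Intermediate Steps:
$- 9 \left(h{\left(1 \right)} + 7\right) = - 9 \left(\left(5 + 1\right)^{2} + 7\right) = - 9 \left(6^{2} + 7\right) = - 9 \left(36 + 7\right) = \left(-9\right) 43 = -387$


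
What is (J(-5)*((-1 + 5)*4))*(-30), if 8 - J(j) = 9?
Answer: 480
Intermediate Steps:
J(j) = -1 (J(j) = 8 - 1*9 = 8 - 9 = -1)
(J(-5)*((-1 + 5)*4))*(-30) = -(-1 + 5)*4*(-30) = -4*4*(-30) = -1*16*(-30) = -16*(-30) = 480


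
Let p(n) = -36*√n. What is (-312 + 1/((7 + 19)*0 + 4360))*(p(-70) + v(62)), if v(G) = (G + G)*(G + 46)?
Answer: -2277174006/545 + 12242871*I*√70/1090 ≈ -4.1783e+6 + 93974.0*I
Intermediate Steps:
v(G) = 2*G*(46 + G) (v(G) = (2*G)*(46 + G) = 2*G*(46 + G))
(-312 + 1/((7 + 19)*0 + 4360))*(p(-70) + v(62)) = (-312 + 1/((7 + 19)*0 + 4360))*(-36*I*√70 + 2*62*(46 + 62)) = (-312 + 1/(26*0 + 4360))*(-36*I*√70 + 2*62*108) = (-312 + 1/(0 + 4360))*(-36*I*√70 + 13392) = (-312 + 1/4360)*(13392 - 36*I*√70) = -1360319*(13392 - 36*I*√70)/4360 = -2277174006/545 + 12242871*I*√70/1090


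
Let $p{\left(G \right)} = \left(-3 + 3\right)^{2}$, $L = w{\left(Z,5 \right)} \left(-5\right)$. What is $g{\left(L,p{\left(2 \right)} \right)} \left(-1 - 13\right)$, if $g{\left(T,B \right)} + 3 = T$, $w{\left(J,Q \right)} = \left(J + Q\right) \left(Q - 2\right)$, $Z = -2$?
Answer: $672$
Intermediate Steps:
$w{\left(J,Q \right)} = \left(-2 + Q\right) \left(J + Q\right)$ ($w{\left(J,Q \right)} = \left(J + Q\right) \left(-2 + Q\right) = \left(-2 + Q\right) \left(J + Q\right)$)
$L = -45$ ($L = \left(5^{2} - -4 - 10 - 10\right) \left(-5\right) = \left(25 + 4 - 10 - 10\right) \left(-5\right) = 9 \left(-5\right) = -45$)
$p{\left(G \right)} = 0$ ($p{\left(G \right)} = 0^{2} = 0$)
$g{\left(T,B \right)} = -3 + T$
$g{\left(L,p{\left(2 \right)} \right)} \left(-1 - 13\right) = \left(-3 - 45\right) \left(-1 - 13\right) = \left(-48\right) \left(-14\right) = 672$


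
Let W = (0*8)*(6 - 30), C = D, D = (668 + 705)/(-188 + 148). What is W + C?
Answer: -1373/40 ≈ -34.325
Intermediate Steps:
D = -1373/40 (D = 1373/(-40) = 1373*(-1/40) = -1373/40 ≈ -34.325)
C = -1373/40 ≈ -34.325
W = 0 (W = 0*(-24) = 0)
W + C = 0 - 1373/40 = -1373/40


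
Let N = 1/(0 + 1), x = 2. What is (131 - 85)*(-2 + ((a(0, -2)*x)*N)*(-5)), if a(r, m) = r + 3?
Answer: -1472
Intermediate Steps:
a(r, m) = 3 + r
N = 1 (N = 1/1 = 1)
(131 - 85)*(-2 + ((a(0, -2)*x)*N)*(-5)) = (131 - 85)*(-2 + (((3 + 0)*2)*1)*(-5)) = 46*(-2 + ((3*2)*1)*(-5)) = 46*(-2 + (6*1)*(-5)) = 46*(-2 + 6*(-5)) = 46*(-2 - 30) = 46*(-32) = -1472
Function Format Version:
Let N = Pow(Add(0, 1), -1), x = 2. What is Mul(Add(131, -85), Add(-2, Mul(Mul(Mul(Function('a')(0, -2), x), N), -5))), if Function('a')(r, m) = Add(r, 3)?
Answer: -1472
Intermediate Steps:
Function('a')(r, m) = Add(3, r)
N = 1 (N = Pow(1, -1) = 1)
Mul(Add(131, -85), Add(-2, Mul(Mul(Mul(Function('a')(0, -2), x), N), -5))) = Mul(Add(131, -85), Add(-2, Mul(Mul(Mul(Add(3, 0), 2), 1), -5))) = Mul(46, Add(-2, Mul(Mul(Mul(3, 2), 1), -5))) = Mul(46, Add(-2, Mul(Mul(6, 1), -5))) = Mul(46, Add(-2, Mul(6, -5))) = Mul(46, Add(-2, -30)) = Mul(46, -32) = -1472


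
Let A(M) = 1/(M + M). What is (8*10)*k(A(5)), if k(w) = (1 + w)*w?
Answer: 44/5 ≈ 8.8000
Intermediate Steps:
A(M) = 1/(2*M)
k(w) = w*(1 + w)
(8*10)*k(A(5)) = (8*10)*(((½)/5)*(1 + (½)/5)) = 80*(((½)*(⅕))*(1 + (½)*(⅕))) = 80*((1 + ⅒)/10) = 80*((⅒)*(11/10)) = 80*(11/100) = 44/5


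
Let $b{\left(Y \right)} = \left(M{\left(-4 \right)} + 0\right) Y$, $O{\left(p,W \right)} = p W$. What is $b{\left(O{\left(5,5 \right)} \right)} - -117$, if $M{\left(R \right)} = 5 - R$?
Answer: $342$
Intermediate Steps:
$O{\left(p,W \right)} = W p$
$b{\left(Y \right)} = 9 Y$ ($b{\left(Y \right)} = \left(\left(5 - -4\right) + 0\right) Y = \left(\left(5 + 4\right) + 0\right) Y = \left(9 + 0\right) Y = 9 Y$)
$b{\left(O{\left(5,5 \right)} \right)} - -117 = 9 \cdot 5 \cdot 5 - -117 = 9 \cdot 25 + 117 = 225 + 117 = 342$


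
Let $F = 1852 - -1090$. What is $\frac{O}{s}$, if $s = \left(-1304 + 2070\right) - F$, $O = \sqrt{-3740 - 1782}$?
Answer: $- \frac{i \sqrt{5522}}{2176} \approx - 0.03415 i$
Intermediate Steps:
$F = 2942$ ($F = 1852 + 1090 = 2942$)
$O = i \sqrt{5522}$ ($O = \sqrt{-5522} = i \sqrt{5522} \approx 74.31 i$)
$s = -2176$ ($s = \left(-1304 + 2070\right) - 2942 = 766 - 2942 = -2176$)
$\frac{O}{s} = \frac{i \sqrt{5522}}{-2176} = i \sqrt{5522} \left(- \frac{1}{2176}\right) = - \frac{i \sqrt{5522}}{2176}$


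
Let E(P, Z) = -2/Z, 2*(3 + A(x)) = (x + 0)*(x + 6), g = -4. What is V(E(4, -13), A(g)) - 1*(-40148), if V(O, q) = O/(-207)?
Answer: 108038266/2691 ≈ 40148.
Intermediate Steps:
A(x) = -3 + x*(6 + x)/2 (A(x) = -3 + ((x + 0)*(x + 6))/2 = -3 + (x*(6 + x))/2 = -3 + x*(6 + x)/2)
V(O, q) = -O/207 (V(O, q) = O*(-1/207) = -O/207)
V(E(4, -13), A(g)) - 1*(-40148) = -(-2)/(207*(-13)) - 1*(-40148) = -(-2)*(-1)/(207*13) + 40148 = -1/207*2/13 + 40148 = -2/2691 + 40148 = 108038266/2691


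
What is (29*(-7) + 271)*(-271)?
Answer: -18428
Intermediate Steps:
(29*(-7) + 271)*(-271) = (-203 + 271)*(-271) = 68*(-271) = -18428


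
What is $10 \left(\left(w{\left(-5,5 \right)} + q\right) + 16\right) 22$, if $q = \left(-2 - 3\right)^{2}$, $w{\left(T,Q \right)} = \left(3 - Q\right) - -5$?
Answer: $9680$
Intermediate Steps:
$w{\left(T,Q \right)} = 8 - Q$ ($w{\left(T,Q \right)} = \left(3 - Q\right) + 5 = 8 - Q$)
$q = 25$ ($q = \left(-5\right)^{2} = 25$)
$10 \left(\left(w{\left(-5,5 \right)} + q\right) + 16\right) 22 = 10 \left(\left(\left(8 - 5\right) + 25\right) + 16\right) 22 = 10 \left(\left(3 + 25\right) + 16\right) 22 = 10 \left(28 + 16\right) 22 = 10 \cdot 44 \cdot 22 = 440 \cdot 22 = 9680$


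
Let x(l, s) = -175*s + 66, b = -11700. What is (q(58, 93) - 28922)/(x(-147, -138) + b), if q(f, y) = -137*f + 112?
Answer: -3063/1043 ≈ -2.9367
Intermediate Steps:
x(l, s) = 66 - 175*s
q(f, y) = 112 - 137*f
(q(58, 93) - 28922)/(x(-147, -138) + b) = ((112 - 137*58) - 28922)/((66 - 175*(-138)) - 11700) = ((112 - 7946) - 28922)/((66 + 24150) - 11700) = (-7834 - 28922)/(24216 - 11700) = -36756/12516 = -36756*1/12516 = -3063/1043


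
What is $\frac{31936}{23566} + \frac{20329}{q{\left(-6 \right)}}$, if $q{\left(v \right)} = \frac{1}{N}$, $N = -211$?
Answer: $- \frac{50542208109}{11783} \approx -4.2894 \cdot 10^{6}$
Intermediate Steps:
$q{\left(v \right)} = - \frac{1}{211}$ ($q{\left(v \right)} = \frac{1}{-211} = - \frac{1}{211}$)
$\frac{31936}{23566} + \frac{20329}{q{\left(-6 \right)}} = \frac{31936}{23566} + \frac{20329}{- \frac{1}{211}} = 31936 \cdot \frac{1}{23566} + 20329 \left(-211\right) = \frac{15968}{11783} - 4289419 = - \frac{50542208109}{11783}$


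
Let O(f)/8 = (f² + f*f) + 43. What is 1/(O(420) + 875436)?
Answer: 1/3698180 ≈ 2.7040e-7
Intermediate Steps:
O(f) = 344 + 16*f² (O(f) = 8*((f² + f*f) + 43) = 8*((f² + f²) + 43) = 8*(2*f² + 43) = 8*(43 + 2*f²) = 344 + 16*f²)
1/(O(420) + 875436) = 1/((344 + 16*420²) + 875436) = 1/((344 + 16*176400) + 875436) = 1/((344 + 2822400) + 875436) = 1/(2822744 + 875436) = 1/3698180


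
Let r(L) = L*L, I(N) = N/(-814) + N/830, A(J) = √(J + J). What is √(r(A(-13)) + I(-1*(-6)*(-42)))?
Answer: I*√741581118410/168905 ≈ 5.0984*I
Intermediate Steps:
A(J) = √2*√J (A(J) = √(2*J) = √2*√J)
I(N) = -4*N/168905 (I(N) = N*(-1/814) + N*(1/830) = -N/814 + N/830 = -4*N/168905)
r(L) = L²
√(r(A(-13)) + I(-1*(-6)*(-42))) = √((√2*√(-13))² - 4*(-1*(-6))*(-42)/168905) = √((√2*(I*√13))² - 24*(-42)/168905) = √((I*√26)² - 4/168905*(-252)) = √(-26 + 1008/168905) = √(-4390522/168905) = I*√741581118410/168905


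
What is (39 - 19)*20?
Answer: 400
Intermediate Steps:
(39 - 19)*20 = 20*20 = 400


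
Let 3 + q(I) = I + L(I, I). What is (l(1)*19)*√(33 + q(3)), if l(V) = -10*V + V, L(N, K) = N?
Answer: -1026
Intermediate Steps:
q(I) = -3 + 2*I (q(I) = -3 + (I + I) = -3 + 2*I)
l(V) = -9*V
(l(1)*19)*√(33 + q(3)) = (-9*1*19)*√(33 + (-3 + 2*3)) = (-9*19)*√(33 + (-3 + 6)) = -171*√(33 + 3) = -171*√36 = -171*6 = -1026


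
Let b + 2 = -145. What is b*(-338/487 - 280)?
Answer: 20094606/487 ≈ 41262.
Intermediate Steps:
b = -147 (b = -2 - 145 = -147)
b*(-338/487 - 280) = -147*(-338/487 - 280) = -147*(-136698/487) = 20094606/487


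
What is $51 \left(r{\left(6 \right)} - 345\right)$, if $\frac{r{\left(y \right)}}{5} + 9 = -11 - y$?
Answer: $-24225$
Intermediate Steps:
$r{\left(y \right)} = -100 - 5 y$ ($r{\left(y \right)} = -45 + 5 \left(-11 - y\right) = -45 - \left(55 + 5 y\right) = -100 - 5 y$)
$51 \left(r{\left(6 \right)} - 345\right) = 51 \left(\left(-100 - 30\right) - 345\right) = 51 \left(-130 - 345\right) = 51 \left(-475\right) = -24225$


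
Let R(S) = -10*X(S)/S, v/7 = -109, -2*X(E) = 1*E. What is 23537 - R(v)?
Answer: 23532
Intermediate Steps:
X(E) = -E/2
v = -763 (v = 7*(-109) = -763)
R(S) = 5 (R(S) = -10*(-S/2)/S = -10*(-1/2) = 5)
23537 - R(v) = 23537 - 1*5 = 23537 - 5 = 23532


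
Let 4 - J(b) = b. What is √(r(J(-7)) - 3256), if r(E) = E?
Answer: I*√3245 ≈ 56.965*I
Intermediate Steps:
J(b) = 4 - b
√(r(J(-7)) - 3256) = √((4 - 1*(-7)) - 3256) = √((4 + 7) - 3256) = √(11 - 3256) = √(-3245) = I*√3245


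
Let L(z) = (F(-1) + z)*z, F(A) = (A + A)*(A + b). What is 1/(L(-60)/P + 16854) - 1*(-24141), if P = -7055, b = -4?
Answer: 574082492965/23780394 ≈ 24141.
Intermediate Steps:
F(A) = 2*A*(-4 + A) (F(A) = (A + A)*(A - 4) = (2*A)*(-4 + A) = 2*A*(-4 + A))
L(z) = z*(10 + z) (L(z) = (2*(-1)*(-4 - 1) + z)*z = (2*(-1)*(-5) + z)*z = (10 + z)*z = z*(10 + z))
1/(L(-60)/P + 16854) - 1*(-24141) = 1/(-60*(10 - 60)/(-7055) + 16854) - 1*(-24141) = 1/(-60*(-50)*(-1/7055) + 16854) + 24141 = 1/(3000*(-1/7055) + 16854) + 24141 = 1/(-600/1411 + 16854) + 24141 = 1/(23780394/1411) + 24141 = 1411/23780394 + 24141 = 574082492965/23780394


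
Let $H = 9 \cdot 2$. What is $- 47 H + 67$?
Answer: $-779$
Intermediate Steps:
$H = 18$
$- 47 H + 67 = \left(-47\right) 18 + 67 = -846 + 67 = -779$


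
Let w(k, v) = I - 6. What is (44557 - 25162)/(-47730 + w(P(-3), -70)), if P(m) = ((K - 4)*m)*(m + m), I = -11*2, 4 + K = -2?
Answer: -19395/47758 ≈ -0.40611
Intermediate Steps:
K = -6 (K = -4 - 2 = -6)
I = -22
P(m) = -20*m² (P(m) = ((-6 - 4)*m)*(m + m) = (-10*m)*(2*m) = -20*m²)
w(k, v) = -28 (w(k, v) = -22 - 6 = -28)
(44557 - 25162)/(-47730 + w(P(-3), -70)) = (44557 - 25162)/(-47730 - 28) = 19395/(-47758) = 19395*(-1/47758) = -19395/47758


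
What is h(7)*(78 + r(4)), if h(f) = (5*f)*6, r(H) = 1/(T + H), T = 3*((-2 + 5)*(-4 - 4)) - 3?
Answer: 1162770/71 ≈ 16377.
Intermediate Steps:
T = -75 (T = 3*(3*(-8)) - 3 = 3*(-24) - 3 = -72 - 3 = -75)
r(H) = 1/(-75 + H)
h(f) = 30*f
h(7)*(78 + r(4)) = (30*7)*(78 + 1/(-75 + 4)) = 210*(78 + 1/(-71)) = 210*(78 - 1/71) = 210*(5537/71) = 1162770/71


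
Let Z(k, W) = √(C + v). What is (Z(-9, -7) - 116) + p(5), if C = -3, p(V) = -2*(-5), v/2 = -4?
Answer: -106 + I*√11 ≈ -106.0 + 3.3166*I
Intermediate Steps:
v = -8 (v = 2*(-4) = -8)
p(V) = 10
Z(k, W) = I*√11 (Z(k, W) = √(-3 - 8) = √(-11) = I*√11)
(Z(-9, -7) - 116) + p(5) = (I*√11 - 116) + 10 = (-116 + I*√11) + 10 = -106 + I*√11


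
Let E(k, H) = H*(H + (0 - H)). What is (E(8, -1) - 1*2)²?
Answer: 4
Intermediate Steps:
E(k, H) = 0 (E(k, H) = H*(H - H) = H*0 = 0)
(E(8, -1) - 1*2)² = (0 - 1*2)² = (0 - 2)² = (-2)² = 4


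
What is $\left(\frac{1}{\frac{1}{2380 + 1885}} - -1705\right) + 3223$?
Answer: $9193$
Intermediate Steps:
$\left(\frac{1}{\frac{1}{2380 + 1885}} - -1705\right) + 3223 = \left(\frac{1}{\frac{1}{4265}} + 1705\right) + 3223 = \left(4265 + 1705\right) + 3223 = 5970 + 3223 = 9193$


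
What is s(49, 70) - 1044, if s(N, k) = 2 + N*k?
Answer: 2388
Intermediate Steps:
s(49, 70) - 1044 = (2 + 49*70) - 1044 = (2 + 3430) - 1044 = 3432 - 1044 = 2388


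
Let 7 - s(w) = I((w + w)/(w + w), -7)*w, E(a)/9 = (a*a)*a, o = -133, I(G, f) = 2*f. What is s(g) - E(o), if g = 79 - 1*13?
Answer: 21174664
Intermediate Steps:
E(a) = 9*a³ (E(a) = 9*((a*a)*a) = 9*(a²*a) = 9*a³)
g = 66 (g = 79 - 13 = 66)
s(w) = 7 + 14*w (s(w) = 7 - 2*(-7)*w = 7 - (-14)*w = 7 + 14*w)
s(g) - E(o) = (7 + 14*66) - 9*(-133)³ = (7 + 924) - 9*(-2352637) = 931 - 1*(-21173733) = 931 + 21173733 = 21174664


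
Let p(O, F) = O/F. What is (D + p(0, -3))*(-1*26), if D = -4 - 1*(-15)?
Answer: -286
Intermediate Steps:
D = 11 (D = -4 + 15 = 11)
(D + p(0, -3))*(-1*26) = (11 + 0/(-3))*(-1*26) = (11 + 0*(-⅓))*(-26) = (11 + 0)*(-26) = 11*(-26) = -286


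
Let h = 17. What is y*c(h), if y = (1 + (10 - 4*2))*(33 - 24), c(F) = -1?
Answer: -27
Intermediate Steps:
y = 27 (y = (1 + (10 - 1*8))*9 = (1 + (10 - 8))*9 = (1 + 2)*9 = 3*9 = 27)
y*c(h) = 27*(-1) = -27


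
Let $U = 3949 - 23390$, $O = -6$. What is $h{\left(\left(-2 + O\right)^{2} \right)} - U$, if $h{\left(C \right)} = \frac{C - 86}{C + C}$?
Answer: $\frac{1244213}{64} \approx 19441.0$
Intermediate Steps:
$h{\left(C \right)} = \frac{-86 + C}{2 C}$
$U = -19441$
$h{\left(\left(-2 + O\right)^{2} \right)} - U = \frac{-86 + \left(-2 - 6\right)^{2}}{2 \left(-2 - 6\right)^{2}} - -19441 = \frac{-86 + \left(-8\right)^{2}}{2 \left(-8\right)^{2}} + 19441 = \frac{-86 + 64}{2 \cdot 64} + 19441 = \frac{1}{2} \cdot \frac{1}{64} \left(-22\right) + 19441 = - \frac{11}{64} + 19441 = \frac{1244213}{64}$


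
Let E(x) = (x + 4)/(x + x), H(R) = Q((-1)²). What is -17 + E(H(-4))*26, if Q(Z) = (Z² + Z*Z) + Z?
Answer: 40/3 ≈ 13.333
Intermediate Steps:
Q(Z) = Z + 2*Z² (Q(Z) = (Z² + Z²) + Z = 2*Z² + Z = Z + 2*Z²)
H(R) = 3 (H(R) = (-1)²*(1 + 2*(-1)²) = 1*(1 + 2*1) = 1*(1 + 2) = 1*3 = 3)
E(x) = (4 + x)/(2*x) (E(x) = (4 + x)/((2*x)) = (4 + x)*(1/(2*x)) = (4 + x)/(2*x))
-17 + E(H(-4))*26 = -17 + ((½)*(4 + 3)/3)*26 = -17 + ((½)*(⅓)*7)*26 = -17 + (7/6)*26 = -17 + 91/3 = 40/3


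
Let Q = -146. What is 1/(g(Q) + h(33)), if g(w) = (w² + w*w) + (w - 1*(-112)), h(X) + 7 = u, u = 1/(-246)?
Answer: 246/10477385 ≈ 2.3479e-5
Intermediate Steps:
u = -1/246 ≈ -0.0040650
h(X) = -1723/246 (h(X) = -7 - 1/246 = -1723/246)
g(w) = 112 + w + 2*w² (g(w) = (w² + w²) + (w + 112) = 2*w² + (112 + w) = 112 + w + 2*w²)
1/(g(Q) + h(33)) = 1/((112 - 146 + 2*(-146)²) - 1723/246) = 1/((112 - 146 + 2*21316) - 1723/246) = 1/((112 - 146 + 42632) - 1723/246) = 1/(42598 - 1723/246) = 1/(10477385/246) = 246/10477385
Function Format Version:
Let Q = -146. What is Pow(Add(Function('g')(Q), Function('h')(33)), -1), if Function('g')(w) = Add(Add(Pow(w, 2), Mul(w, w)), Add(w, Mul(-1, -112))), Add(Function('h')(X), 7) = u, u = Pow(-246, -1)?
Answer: Rational(246, 10477385) ≈ 2.3479e-5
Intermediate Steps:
u = Rational(-1, 246) ≈ -0.0040650
Function('h')(X) = Rational(-1723, 246) (Function('h')(X) = Add(-7, Rational(-1, 246)) = Rational(-1723, 246))
Function('g')(w) = Add(112, w, Mul(2, Pow(w, 2))) (Function('g')(w) = Add(Add(Pow(w, 2), Pow(w, 2)), Add(w, 112)) = Add(Mul(2, Pow(w, 2)), Add(112, w)) = Add(112, w, Mul(2, Pow(w, 2))))
Pow(Add(Function('g')(Q), Function('h')(33)), -1) = Pow(Add(Add(112, -146, Mul(2, Pow(-146, 2))), Rational(-1723, 246)), -1) = Pow(Add(Add(112, -146, Mul(2, 21316)), Rational(-1723, 246)), -1) = Pow(Add(Add(112, -146, 42632), Rational(-1723, 246)), -1) = Pow(Add(42598, Rational(-1723, 246)), -1) = Pow(Rational(10477385, 246), -1) = Rational(246, 10477385)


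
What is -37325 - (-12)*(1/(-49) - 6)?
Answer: -1832465/49 ≈ -37397.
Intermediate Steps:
-37325 - (-12)*(1/(-49) - 6) = -37325 - (-12)*(-1/49 - 6) = -37325 - (-12)*(-295)/49 = -37325 - 1*3540/49 = -37325 - 3540/49 = -1832465/49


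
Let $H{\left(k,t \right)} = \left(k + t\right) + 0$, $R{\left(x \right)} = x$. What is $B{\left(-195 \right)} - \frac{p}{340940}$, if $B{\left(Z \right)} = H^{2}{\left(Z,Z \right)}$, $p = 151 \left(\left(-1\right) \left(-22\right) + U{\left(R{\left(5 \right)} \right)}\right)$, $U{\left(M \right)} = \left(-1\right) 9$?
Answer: $\frac{51856972037}{340940} \approx 1.521 \cdot 10^{5}$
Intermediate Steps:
$H{\left(k,t \right)} = k + t$
$U{\left(M \right)} = -9$
$p = 1963$ ($p = 151 \left(\left(-1\right) \left(-22\right) - 9\right) = 151 \left(22 - 9\right) = 151 \cdot 13 = 1963$)
$B{\left(Z \right)} = 4 Z^{2}$ ($B{\left(Z \right)} = \left(Z + Z\right)^{2} = \left(2 Z\right)^{2} = 4 Z^{2}$)
$B{\left(-195 \right)} - \frac{p}{340940} = 4 \left(-195\right)^{2} - \frac{1963}{340940} = 4 \cdot 38025 - 1963 \cdot \frac{1}{340940} = 152100 - \frac{1963}{340940} = \frac{51856972037}{340940}$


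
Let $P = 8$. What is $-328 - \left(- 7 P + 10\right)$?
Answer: $-282$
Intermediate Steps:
$-328 - \left(- 7 P + 10\right) = -328 - \left(\left(-7\right) 8 + 10\right) = -328 - \left(-56 + 10\right) = -328 - -46 = -328 + 46 = -282$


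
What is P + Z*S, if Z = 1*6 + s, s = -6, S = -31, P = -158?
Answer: -158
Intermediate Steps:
Z = 0 (Z = 1*6 - 6 = 6 - 6 = 0)
P + Z*S = -158 + 0*(-31) = -158 + 0 = -158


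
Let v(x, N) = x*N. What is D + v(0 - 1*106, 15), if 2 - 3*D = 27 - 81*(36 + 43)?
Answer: 1604/3 ≈ 534.67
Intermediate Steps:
D = 6374/3 (D = 2/3 - (27 - 81*(36 + 43))/3 = 2/3 - (27 - 81*79)/3 = 2/3 - (27 - 6399)/3 = 2/3 - 1/3*(-6372) = 2/3 + 2124 = 6374/3 ≈ 2124.7)
v(x, N) = N*x
D + v(0 - 1*106, 15) = 6374/3 + 15*(0 - 1*106) = 6374/3 + 15*(0 - 106) = 6374/3 + 15*(-106) = 6374/3 - 1590 = 1604/3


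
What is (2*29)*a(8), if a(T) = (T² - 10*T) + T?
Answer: -464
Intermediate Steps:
a(T) = T² - 9*T
(2*29)*a(8) = (2*29)*(8*(-9 + 8)) = 58*(8*(-1)) = 58*(-8) = -464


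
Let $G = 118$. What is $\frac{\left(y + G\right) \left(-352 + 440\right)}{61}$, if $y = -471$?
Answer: $- \frac{31064}{61} \approx -509.25$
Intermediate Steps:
$\frac{\left(y + G\right) \left(-352 + 440\right)}{61} = \frac{\left(-471 + 118\right) \left(-352 + 440\right)}{61} = \left(-353\right) 88 \cdot \frac{1}{61} = \left(-31064\right) \frac{1}{61} = - \frac{31064}{61}$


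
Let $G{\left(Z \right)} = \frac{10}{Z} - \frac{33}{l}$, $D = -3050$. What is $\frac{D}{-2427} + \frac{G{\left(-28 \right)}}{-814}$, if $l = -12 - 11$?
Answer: $\frac{798587231}{636136116} \approx 1.2554$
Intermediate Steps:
$l = -23$
$G{\left(Z \right)} = \frac{33}{23} + \frac{10}{Z}$ ($G{\left(Z \right)} = \frac{10}{Z} - \frac{33}{-23} = \frac{10}{Z} - - \frac{33}{23} = \frac{10}{Z} + \frac{33}{23} = \frac{33}{23} + \frac{10}{Z}$)
$\frac{D}{-2427} + \frac{G{\left(-28 \right)}}{-814} = - \frac{3050}{-2427} + \frac{\frac{33}{23} + \frac{10}{-28}}{-814} = \left(-3050\right) \left(- \frac{1}{2427}\right) + \left(\frac{33}{23} + 10 \left(- \frac{1}{28}\right)\right) \left(- \frac{1}{814}\right) = \frac{3050}{2427} + \left(\frac{33}{23} - \frac{5}{14}\right) \left(- \frac{1}{814}\right) = \frac{3050}{2427} + \frac{347}{322} \left(- \frac{1}{814}\right) = \frac{3050}{2427} - \frac{347}{262108} = \frac{798587231}{636136116}$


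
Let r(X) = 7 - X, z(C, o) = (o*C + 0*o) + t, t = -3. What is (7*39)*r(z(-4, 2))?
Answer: 4914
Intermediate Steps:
z(C, o) = -3 + C*o (z(C, o) = (o*C + 0*o) - 3 = (C*o + 0) - 3 = C*o - 3 = -3 + C*o)
(7*39)*r(z(-4, 2)) = (7*39)*(7 - (-3 - 4*2)) = 273*(7 - (-3 - 8)) = 273*(7 - 1*(-11)) = 273*(7 + 11) = 273*18 = 4914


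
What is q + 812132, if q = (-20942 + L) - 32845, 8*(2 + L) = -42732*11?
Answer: 1399173/2 ≈ 6.9959e+5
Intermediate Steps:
L = -117517/2 (L = -2 + (-42732*11)/8 = -2 + (⅛)*(-470052) = -2 - 117513/2 = -117517/2 ≈ -58759.)
q = -225091/2 (q = (-20942 - 117517/2) - 32845 = -159401/2 - 32845 = -225091/2 ≈ -1.1255e+5)
q + 812132 = -225091/2 + 812132 = 1399173/2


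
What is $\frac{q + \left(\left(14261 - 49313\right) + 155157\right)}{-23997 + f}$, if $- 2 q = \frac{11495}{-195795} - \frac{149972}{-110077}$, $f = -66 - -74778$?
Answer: $\frac{10899166786679}{4602258387342} \approx 2.3682$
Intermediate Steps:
$f = 74712$ ($f = -66 + 74778 = 74712$)
$q = - \frac{295772975}{453737394}$ ($q = - \frac{\frac{11495}{-195795} - \frac{149972}{-110077}}{2} = - \frac{11495 \left(- \frac{1}{195795}\right) - - \frac{149972}{110077}}{2} = - \frac{- \frac{121}{2061} + \frac{149972}{110077}}{2} = \left(- \frac{1}{2}\right) \frac{295772975}{226868697} = - \frac{295772975}{453737394} \approx -0.65186$)
$\frac{q + \left(\left(14261 - 49313\right) + 155157\right)}{-23997 + f} = \frac{- \frac{295772975}{453737394} + \left(\left(14261 - 49313\right) + 155157\right)}{-23997 + 74712} = \frac{- \frac{295772975}{453737394} + \left(-35052 + 155157\right)}{50715} = \left(- \frac{295772975}{453737394} + 120105\right) \frac{1}{50715} = \frac{54495833933395}{453737394} \cdot \frac{1}{50715} = \frac{10899166786679}{4602258387342}$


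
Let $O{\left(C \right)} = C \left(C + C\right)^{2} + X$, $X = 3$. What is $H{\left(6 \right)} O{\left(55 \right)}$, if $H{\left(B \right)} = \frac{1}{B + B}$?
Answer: $\frac{665503}{12} \approx 55459.0$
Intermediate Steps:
$H{\left(B \right)} = \frac{1}{2 B}$
$O{\left(C \right)} = 3 + 4 C^{3}$ ($O{\left(C \right)} = C \left(C + C\right)^{2} + 3 = C \left(2 C\right)^{2} + 3 = C 4 C^{2} + 3 = 4 C^{3} + 3 = 3 + 4 C^{3}$)
$H{\left(6 \right)} O{\left(55 \right)} = \frac{1}{2 \cdot 6} \left(3 + 4 \cdot 55^{3}\right) = \frac{1}{2} \cdot \frac{1}{6} \left(3 + 4 \cdot 166375\right) = \frac{3 + 665500}{12} = \frac{1}{12} \cdot 665503 = \frac{665503}{12}$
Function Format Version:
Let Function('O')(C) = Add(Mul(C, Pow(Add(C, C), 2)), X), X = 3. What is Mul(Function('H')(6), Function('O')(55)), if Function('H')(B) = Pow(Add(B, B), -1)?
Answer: Rational(665503, 12) ≈ 55459.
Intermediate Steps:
Function('H')(B) = Mul(Rational(1, 2), Pow(B, -1)) (Function('H')(B) = Pow(Mul(2, B), -1) = Mul(Rational(1, 2), Pow(B, -1)))
Function('O')(C) = Add(3, Mul(4, Pow(C, 3))) (Function('O')(C) = Add(Mul(C, Pow(Add(C, C), 2)), 3) = Add(Mul(C, Pow(Mul(2, C), 2)), 3) = Add(Mul(C, Mul(4, Pow(C, 2))), 3) = Add(Mul(4, Pow(C, 3)), 3) = Add(3, Mul(4, Pow(C, 3))))
Mul(Function('H')(6), Function('O')(55)) = Mul(Mul(Rational(1, 2), Pow(6, -1)), Add(3, Mul(4, Pow(55, 3)))) = Mul(Mul(Rational(1, 2), Rational(1, 6)), Add(3, Mul(4, 166375))) = Mul(Rational(1, 12), Add(3, 665500)) = Mul(Rational(1, 12), 665503) = Rational(665503, 12)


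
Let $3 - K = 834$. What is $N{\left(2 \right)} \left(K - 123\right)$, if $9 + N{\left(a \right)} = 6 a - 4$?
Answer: $954$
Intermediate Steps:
$N{\left(a \right)} = -13 + 6 a$ ($N{\left(a \right)} = -9 + \left(6 a - 4\right) = -9 + \left(-4 + 6 a\right) = -13 + 6 a$)
$K = -831$ ($K = 3 - 834 = -831$)
$N{\left(2 \right)} \left(K - 123\right) = \left(-13 + 6 \cdot 2\right) \left(-831 - 123\right) = \left(-13 + 12\right) \left(-954\right) = \left(-1\right) \left(-954\right) = 954$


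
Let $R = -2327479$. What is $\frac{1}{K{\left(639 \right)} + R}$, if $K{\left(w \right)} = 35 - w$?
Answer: $- \frac{1}{2328083} \approx -4.2954 \cdot 10^{-7}$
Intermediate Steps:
$\frac{1}{K{\left(639 \right)} + R} = \frac{1}{\left(35 - 639\right) - 2327479} = \frac{1}{-604 - 2327479} = \frac{1}{-2328083} = - \frac{1}{2328083}$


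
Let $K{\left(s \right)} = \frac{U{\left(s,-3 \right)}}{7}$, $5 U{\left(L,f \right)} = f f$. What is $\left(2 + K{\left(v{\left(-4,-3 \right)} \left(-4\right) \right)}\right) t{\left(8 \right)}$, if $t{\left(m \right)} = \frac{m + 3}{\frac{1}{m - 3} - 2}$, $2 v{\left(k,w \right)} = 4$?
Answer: $- \frac{869}{63} \approx -13.794$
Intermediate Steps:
$U{\left(L,f \right)} = \frac{f^{2}}{5}$ ($U{\left(L,f \right)} = \frac{f f}{5} = \frac{f^{2}}{5}$)
$v{\left(k,w \right)} = 2$ ($v{\left(k,w \right)} = \frac{1}{2} \cdot 4 = 2$)
$t{\left(m \right)} = \frac{3 + m}{-2 + \frac{1}{-3 + m}}$ ($t{\left(m \right)} = \frac{3 + m}{\frac{1}{-3 + m} - 2} = \frac{3 + m}{-2 + \frac{1}{-3 + m}}$)
$K{\left(s \right)} = \frac{9}{35}$ ($K{\left(s \right)} = \frac{\frac{1}{5} \left(-3\right)^{2}}{7} = \frac{1}{5} \cdot 9 \cdot \frac{1}{7} = \frac{9}{5} \cdot \frac{1}{7} = \frac{9}{35}$)
$\left(2 + K{\left(v{\left(-4,-3 \right)} \left(-4\right) \right)}\right) t{\left(8 \right)} = \left(2 + \frac{9}{35}\right) \frac{9 - 8^{2}}{-7 + 2 \cdot 8} = \frac{79 \frac{9 - 64}{-7 + 16}}{35} = \frac{79 \frac{9 - 64}{9}}{35} = \frac{79 \cdot \frac{1}{9} \left(-55\right)}{35} = \frac{79}{35} \left(- \frac{55}{9}\right) = - \frac{869}{63}$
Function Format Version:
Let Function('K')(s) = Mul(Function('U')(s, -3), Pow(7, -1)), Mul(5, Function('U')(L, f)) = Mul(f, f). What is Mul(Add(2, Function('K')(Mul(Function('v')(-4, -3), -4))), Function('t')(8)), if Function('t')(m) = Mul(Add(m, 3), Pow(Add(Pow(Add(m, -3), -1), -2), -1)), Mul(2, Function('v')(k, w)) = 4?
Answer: Rational(-869, 63) ≈ -13.794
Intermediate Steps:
Function('U')(L, f) = Mul(Rational(1, 5), Pow(f, 2)) (Function('U')(L, f) = Mul(Rational(1, 5), Mul(f, f)) = Mul(Rational(1, 5), Pow(f, 2)))
Function('v')(k, w) = 2 (Function('v')(k, w) = Mul(Rational(1, 2), 4) = 2)
Function('t')(m) = Mul(Pow(Add(-2, Pow(Add(-3, m), -1)), -1), Add(3, m)) (Function('t')(m) = Mul(Add(3, m), Pow(Add(Pow(Add(-3, m), -1), -2), -1)) = Mul(Add(3, m), Pow(Add(-2, Pow(Add(-3, m), -1)), -1)) = Mul(Pow(Add(-2, Pow(Add(-3, m), -1)), -1), Add(3, m)))
Function('K')(s) = Rational(9, 35) (Function('K')(s) = Mul(Mul(Rational(1, 5), Pow(-3, 2)), Pow(7, -1)) = Mul(Mul(Rational(1, 5), 9), Rational(1, 7)) = Mul(Rational(9, 5), Rational(1, 7)) = Rational(9, 35))
Mul(Add(2, Function('K')(Mul(Function('v')(-4, -3), -4))), Function('t')(8)) = Mul(Add(2, Rational(9, 35)), Mul(Pow(Add(-7, Mul(2, 8)), -1), Add(9, Mul(-1, Pow(8, 2))))) = Mul(Rational(79, 35), Mul(Pow(Add(-7, 16), -1), Add(9, Mul(-1, 64)))) = Mul(Rational(79, 35), Mul(Pow(9, -1), Add(9, -64))) = Mul(Rational(79, 35), Mul(Rational(1, 9), -55)) = Mul(Rational(79, 35), Rational(-55, 9)) = Rational(-869, 63)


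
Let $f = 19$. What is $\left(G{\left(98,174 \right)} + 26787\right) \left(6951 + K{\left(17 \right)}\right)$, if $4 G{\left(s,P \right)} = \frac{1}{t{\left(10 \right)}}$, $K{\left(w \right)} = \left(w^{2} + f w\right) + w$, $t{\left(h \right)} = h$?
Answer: $\frac{406091299}{2} \approx 2.0305 \cdot 10^{8}$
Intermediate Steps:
$K{\left(w \right)} = w^{2} + 20 w$ ($K{\left(w \right)} = \left(w^{2} + 19 w\right) + w = w^{2} + 20 w$)
$G{\left(s,P \right)} = \frac{1}{40}$ ($G{\left(s,P \right)} = \frac{1}{4 \cdot 10} = \frac{1}{4} \cdot \frac{1}{10} = \frac{1}{40}$)
$\left(G{\left(98,174 \right)} + 26787\right) \left(6951 + K{\left(17 \right)}\right) = \left(\frac{1}{40} + 26787\right) \left(6951 + 17 \left(20 + 17\right)\right) = \frac{1071481 \left(6951 + 17 \cdot 37\right)}{40} = \frac{1071481 \left(6951 + 629\right)}{40} = \frac{1071481}{40} \cdot 7580 = \frac{406091299}{2}$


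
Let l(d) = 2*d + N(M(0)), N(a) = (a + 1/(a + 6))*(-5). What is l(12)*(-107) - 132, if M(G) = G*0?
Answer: -15665/6 ≈ -2610.8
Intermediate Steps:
M(G) = 0
N(a) = -5*a - 5/(6 + a) (N(a) = (a + 1/(6 + a))*(-5) = -5*a - 5/(6 + a))
l(d) = -⅚ + 2*d (l(d) = 2*d + 5*(-1 - 1*0² - 6*0)/(6 + 0) = 2*d + 5*(-1 - 1*0 + 0)/6 = 2*d + 5*(⅙)*(-1 + 0 + 0) = 2*d + 5*(⅙)*(-1) = 2*d - ⅚ = -⅚ + 2*d)
l(12)*(-107) - 132 = (-⅚ + 2*12)*(-107) - 132 = (-⅚ + 24)*(-107) - 132 = (139/6)*(-107) - 132 = -14873/6 - 132 = -15665/6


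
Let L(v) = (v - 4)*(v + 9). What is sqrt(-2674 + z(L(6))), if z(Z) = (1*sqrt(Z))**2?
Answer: 2*I*sqrt(661) ≈ 51.42*I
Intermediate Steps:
L(v) = (-4 + v)*(9 + v)
z(Z) = Z (z(Z) = (sqrt(Z))**2 = Z)
sqrt(-2674 + z(L(6))) = sqrt(-2674 + (-36 + 6**2 + 5*6)) = sqrt(-2674 + (-36 + 36 + 30)) = sqrt(-2674 + 30) = sqrt(-2644) = 2*I*sqrt(661)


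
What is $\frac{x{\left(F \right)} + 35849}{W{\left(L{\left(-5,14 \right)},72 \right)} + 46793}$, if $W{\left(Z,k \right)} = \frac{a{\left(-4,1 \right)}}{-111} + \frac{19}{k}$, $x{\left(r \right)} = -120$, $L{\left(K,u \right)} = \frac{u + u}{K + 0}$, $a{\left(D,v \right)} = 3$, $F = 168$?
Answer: $\frac{95182056}{124657183} \approx 0.76355$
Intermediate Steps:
$L{\left(K,u \right)} = \frac{2 u}{K}$
$W{\left(Z,k \right)} = - \frac{1}{37} + \frac{19}{k}$ ($W{\left(Z,k \right)} = \frac{3}{-111} + \frac{19}{k} = 3 \left(- \frac{1}{111}\right) + \frac{19}{k} = - \frac{1}{37} + \frac{19}{k}$)
$\frac{x{\left(F \right)} + 35849}{W{\left(L{\left(-5,14 \right)},72 \right)} + 46793} = \frac{-120 + 35849}{\frac{703 - 72}{37 \cdot 72} + 46793} = \frac{35729}{\frac{1}{37} \cdot \frac{1}{72} \left(703 - 72\right) + 46793} = \frac{35729}{\frac{1}{37} \cdot \frac{1}{72} \cdot 631 + 46793} = \frac{35729}{\frac{631}{2664} + 46793} = \frac{35729}{\frac{124657183}{2664}} = 35729 \cdot \frac{2664}{124657183} = \frac{95182056}{124657183}$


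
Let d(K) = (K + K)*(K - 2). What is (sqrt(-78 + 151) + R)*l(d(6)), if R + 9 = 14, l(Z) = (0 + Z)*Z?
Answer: 11520 + 2304*sqrt(73) ≈ 31205.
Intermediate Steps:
d(K) = 2*K*(-2 + K) (d(K) = (2*K)*(-2 + K) = 2*K*(-2 + K))
l(Z) = Z**2 (l(Z) = Z*Z = Z**2)
R = 5 (R = -9 + 14 = 5)
(sqrt(-78 + 151) + R)*l(d(6)) = (sqrt(-78 + 151) + 5)*(2*6*(-2 + 6))**2 = (sqrt(73) + 5)*(2*6*4)**2 = (5 + sqrt(73))*48**2 = (5 + sqrt(73))*2304 = 11520 + 2304*sqrt(73)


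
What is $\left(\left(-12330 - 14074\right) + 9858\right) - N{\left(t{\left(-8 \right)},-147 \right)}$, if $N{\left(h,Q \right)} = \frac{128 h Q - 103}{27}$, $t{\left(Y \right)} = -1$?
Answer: $- \frac{465455}{27} \approx -17239.0$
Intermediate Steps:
$N{\left(h,Q \right)} = - \frac{103}{27} + \frac{128 Q h}{27}$ ($N{\left(h,Q \right)} = \left(128 Q h - 103\right) \frac{1}{27} = \left(-103 + 128 Q h\right) \frac{1}{27} = - \frac{103}{27} + \frac{128 Q h}{27}$)
$\left(\left(-12330 - 14074\right) + 9858\right) - N{\left(t{\left(-8 \right)},-147 \right)} = \left(\left(-12330 - 14074\right) + 9858\right) - \left(- \frac{103}{27} + \frac{128}{27} \left(-147\right) \left(-1\right)\right) = \left(-26404 + 9858\right) - \left(- \frac{103}{27} + \frac{6272}{9}\right) = -16546 - \frac{18713}{27} = - \frac{465455}{27}$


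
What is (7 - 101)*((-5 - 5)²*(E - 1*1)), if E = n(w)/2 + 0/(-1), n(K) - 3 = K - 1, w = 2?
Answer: -9400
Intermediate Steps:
n(K) = 2 + K (n(K) = 3 + (K - 1) = 3 + (-1 + K) = 2 + K)
E = 2 (E = (2 + 2)/2 + 0/(-1) = 4*(½) + 0*(-1) = 2 + 0 = 2)
(7 - 101)*((-5 - 5)²*(E - 1*1)) = (7 - 101)*((-5 - 5)²*(2 - 1*1)) = -94*(-10)²*(2 - 1) = -9400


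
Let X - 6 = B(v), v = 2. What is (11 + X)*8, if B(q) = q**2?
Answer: 168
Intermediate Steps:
X = 10 (X = 6 + 2**2 = 6 + 4 = 10)
(11 + X)*8 = (11 + 10)*8 = 21*8 = 168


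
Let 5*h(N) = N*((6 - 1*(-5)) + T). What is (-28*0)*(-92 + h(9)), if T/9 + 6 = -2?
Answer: 0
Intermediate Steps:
T = -72 (T = -54 + 9*(-2) = -54 - 18 = -72)
h(N) = -61*N/5 (h(N) = (N*((6 - 1*(-5)) - 72))/5 = (N*((6 + 5) - 72))/5 = (N*(11 - 72))/5 = (N*(-61))/5 = (-61*N)/5 = -61*N/5)
(-28*0)*(-92 + h(9)) = (-28*0)*(-92 - 61/5*9) = 0*(-92 - 549/5) = 0*(-1009/5) = 0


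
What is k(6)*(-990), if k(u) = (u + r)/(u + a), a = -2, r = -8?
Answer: 495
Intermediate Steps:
k(u) = (-8 + u)/(-2 + u) (k(u) = (u - 8)/(u - 2) = (-8 + u)/(-2 + u))
k(6)*(-990) = ((-8 + 6)/(-2 + 6))*(-990) = (-2/4)*(-990) = ((1/4)*(-2))*(-990) = -1/2*(-990) = 495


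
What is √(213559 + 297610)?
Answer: √511169 ≈ 714.96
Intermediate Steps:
√(213559 + 297610) = √511169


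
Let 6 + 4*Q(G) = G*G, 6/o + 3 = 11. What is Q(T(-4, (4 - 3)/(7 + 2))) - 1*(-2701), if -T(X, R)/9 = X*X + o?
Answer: 536377/64 ≈ 8380.9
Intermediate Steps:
o = 3/4 (o = 6/(-3 + 11) = 6/8 = 6*(1/8) = 3/4 ≈ 0.75000)
T(X, R) = -27/4 - 9*X**2 (T(X, R) = -9*(X*X + 3/4) = -9*(X**2 + 3/4) = -9*(3/4 + X**2) = -27/4 - 9*X**2)
Q(G) = -3/2 + G**2/4 (Q(G) = -3/2 + (G*G)/4 = -3/2 + G**2/4)
Q(T(-4, (4 - 3)/(7 + 2))) - 1*(-2701) = (-3/2 + (-27/4 - 9*(-4)**2)**2/4) - 1*(-2701) = (-3/2 + (-27/4 - 9*16)**2/4) + 2701 = (-3/2 + (-27/4 - 144)**2/4) + 2701 = (-3/2 + (-603/4)**2/4) + 2701 = (-3/2 + (1/4)*(363609/16)) + 2701 = (-3/2 + 363609/64) + 2701 = 363513/64 + 2701 = 536377/64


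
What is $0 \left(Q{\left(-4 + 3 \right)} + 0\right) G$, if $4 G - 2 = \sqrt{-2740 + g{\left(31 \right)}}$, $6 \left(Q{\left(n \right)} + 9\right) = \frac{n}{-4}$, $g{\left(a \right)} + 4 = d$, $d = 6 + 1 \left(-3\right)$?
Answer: $0$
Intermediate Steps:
$d = 3$ ($d = 6 - 3 = 3$)
$g{\left(a \right)} = -1$ ($g{\left(a \right)} = -4 + 3 = -1$)
$Q{\left(n \right)} = -9 - \frac{n}{24}$ ($Q{\left(n \right)} = -9 + \frac{n \frac{1}{-4}}{6} = -9 + \frac{n \left(- \frac{1}{4}\right)}{6} = -9 + \frac{\left(- \frac{1}{4}\right) n}{6} = -9 - \frac{n}{24}$)
$G = \frac{1}{2} + \frac{i \sqrt{2741}}{4}$ ($G = \frac{1}{2} + \frac{\sqrt{-2740 - 1}}{4} = \frac{1}{2} + \frac{\sqrt{-2741}}{4} = \frac{1}{2} + \frac{i \sqrt{2741}}{4} \approx 0.5 + 13.089 i$)
$0 \left(Q{\left(-4 + 3 \right)} + 0\right) G = 0 \left(\left(-9 - \frac{-4 + 3}{24}\right) + 0\right) \left(\frac{1}{2} + \frac{i \sqrt{2741}}{4}\right) = 0 \left(\left(-9 - - \frac{1}{24}\right) + 0\right) \left(\frac{1}{2} + \frac{i \sqrt{2741}}{4}\right) = 0 \left(\left(-9 + \frac{1}{24}\right) + 0\right) \left(\frac{1}{2} + \frac{i \sqrt{2741}}{4}\right) = 0 \left(- \frac{215}{24} + 0\right) \left(\frac{1}{2} + \frac{i \sqrt{2741}}{4}\right) = 0 \left(- \frac{215}{24}\right) \left(\frac{1}{2} + \frac{i \sqrt{2741}}{4}\right) = 0 \left(\frac{1}{2} + \frac{i \sqrt{2741}}{4}\right) = 0$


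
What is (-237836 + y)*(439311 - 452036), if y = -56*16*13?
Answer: 3174683900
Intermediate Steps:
y = -11648 (y = -896*13 = -11648)
(-237836 + y)*(439311 - 452036) = (-237836 - 11648)*(439311 - 452036) = -249484*(-12725) = 3174683900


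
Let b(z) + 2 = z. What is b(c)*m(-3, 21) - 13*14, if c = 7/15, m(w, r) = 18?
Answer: -1048/5 ≈ -209.60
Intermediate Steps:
c = 7/15 (c = 7*(1/15) = 7/15 ≈ 0.46667)
b(z) = -2 + z
b(c)*m(-3, 21) - 13*14 = (-2 + 7/15)*18 - 13*14 = -23/15*18 - 182 = -138/5 - 182 = -1048/5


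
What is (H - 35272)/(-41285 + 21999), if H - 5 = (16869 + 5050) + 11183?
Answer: 2165/19286 ≈ 0.11226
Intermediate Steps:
H = 33107 (H = 5 + ((16869 + 5050) + 11183) = 5 + (21919 + 11183) = 5 + 33102 = 33107)
(H - 35272)/(-41285 + 21999) = (33107 - 35272)/(-41285 + 21999) = -2165/(-19286) = -2165*(-1/19286) = 2165/19286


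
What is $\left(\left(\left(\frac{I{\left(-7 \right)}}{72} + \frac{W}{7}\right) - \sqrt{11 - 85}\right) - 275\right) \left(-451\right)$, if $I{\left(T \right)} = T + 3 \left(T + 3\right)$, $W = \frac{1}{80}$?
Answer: $\frac{625681771}{5040} + 451 i \sqrt{74} \approx 1.2414 \cdot 10^{5} + 3879.6 i$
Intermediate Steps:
$W = \frac{1}{80} \approx 0.0125$
$I{\left(T \right)} = 9 + 4 T$ ($I{\left(T \right)} = T + 3 \left(3 + T\right) = T + \left(9 + 3 T\right) = 9 + 4 T$)
$\left(\left(\left(\frac{I{\left(-7 \right)}}{72} + \frac{W}{7}\right) - \sqrt{11 - 85}\right) - 275\right) \left(-451\right) = \left(\left(\left(\frac{9 + 4 \left(-7\right)}{72} + \frac{1}{80 \cdot 7}\right) - \sqrt{11 - 85}\right) - 275\right) \left(-451\right) = \left(\left(\left(\left(9 - 28\right) \frac{1}{72} + \frac{1}{80} \cdot \frac{1}{7}\right) - \sqrt{-74}\right) - 275\right) \left(-451\right) = \left(\left(\left(\left(-19\right) \frac{1}{72} + \frac{1}{560}\right) - i \sqrt{74}\right) - 275\right) \left(-451\right) = \left(\left(\left(- \frac{19}{72} + \frac{1}{560}\right) - i \sqrt{74}\right) - 275\right) \left(-451\right) = \left(\left(- \frac{1321}{5040} - i \sqrt{74}\right) - 275\right) \left(-451\right) = \left(- \frac{1387321}{5040} - i \sqrt{74}\right) \left(-451\right) = \frac{625681771}{5040} + 451 i \sqrt{74}$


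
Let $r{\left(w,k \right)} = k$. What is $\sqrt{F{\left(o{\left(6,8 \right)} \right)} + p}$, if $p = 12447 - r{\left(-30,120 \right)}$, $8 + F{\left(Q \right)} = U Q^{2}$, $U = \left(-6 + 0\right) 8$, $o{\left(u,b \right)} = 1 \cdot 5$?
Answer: $\sqrt{11119} \approx 105.45$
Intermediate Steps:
$o{\left(u,b \right)} = 5$
$U = -48$ ($U = \left(-6\right) 8 = -48$)
$F{\left(Q \right)} = -8 - 48 Q^{2}$
$p = 12327$ ($p = 12447 - 120 = 12327$)
$\sqrt{F{\left(o{\left(6,8 \right)} \right)} + p} = \sqrt{\left(-8 - 48 \cdot 5^{2}\right) + 12327} = \sqrt{\left(-8 - 1200\right) + 12327} = \sqrt{-1208 + 12327} = \sqrt{11119}$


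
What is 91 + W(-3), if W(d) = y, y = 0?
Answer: 91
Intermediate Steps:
W(d) = 0
91 + W(-3) = 91 + 0 = 91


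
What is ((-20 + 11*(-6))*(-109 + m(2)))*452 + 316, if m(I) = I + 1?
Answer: 4120748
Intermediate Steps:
m(I) = 1 + I
((-20 + 11*(-6))*(-109 + m(2)))*452 + 316 = ((-20 + 11*(-6))*(-109 + (1 + 2)))*452 + 316 = ((-20 - 66)*(-109 + 3))*452 + 316 = -86*(-106)*452 + 316 = 9116*452 + 316 = 4120432 + 316 = 4120748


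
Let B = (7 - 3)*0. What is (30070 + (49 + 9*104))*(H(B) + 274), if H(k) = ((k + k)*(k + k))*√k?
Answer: 8509070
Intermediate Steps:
B = 0 (B = 4*0 = 0)
H(k) = 4*k^(5/2) (H(k) = ((2*k)*(2*k))*√k = (4*k²)*√k = 4*k^(5/2))
(30070 + (49 + 9*104))*(H(B) + 274) = (30070 + (49 + 9*104))*(4*0^(5/2) + 274) = (30070 + (49 + 936))*(4*0 + 274) = (30070 + 985)*(0 + 274) = 31055*274 = 8509070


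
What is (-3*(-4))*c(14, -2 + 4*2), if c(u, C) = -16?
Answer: -192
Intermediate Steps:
(-3*(-4))*c(14, -2 + 4*2) = -3*(-4)*(-16) = 12*(-16) = -192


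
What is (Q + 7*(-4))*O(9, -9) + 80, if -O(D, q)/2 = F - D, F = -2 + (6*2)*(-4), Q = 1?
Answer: -3106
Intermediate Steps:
F = -50 (F = -2 + 12*(-4) = -2 - 48 = -50)
O(D, q) = 100 + 2*D (O(D, q) = -2*(-50 - D) = 100 + 2*D)
(Q + 7*(-4))*O(9, -9) + 80 = (1 + 7*(-4))*(100 + 2*9) + 80 = (1 - 28)*(100 + 18) + 80 = -27*118 + 80 = -3186 + 80 = -3106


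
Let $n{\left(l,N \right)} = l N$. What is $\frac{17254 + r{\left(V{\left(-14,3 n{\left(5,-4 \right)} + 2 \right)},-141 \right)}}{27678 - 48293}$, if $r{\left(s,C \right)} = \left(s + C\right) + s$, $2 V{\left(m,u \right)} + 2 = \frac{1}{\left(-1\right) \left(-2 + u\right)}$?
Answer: $- \frac{1026661}{1236900} \approx -0.83003$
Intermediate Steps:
$n{\left(l,N \right)} = N l$
$V{\left(m,u \right)} = -1 + \frac{1}{2 \left(2 - u\right)}$ ($V{\left(m,u \right)} = -1 + \frac{1}{2 \left(- (-2 + u)\right)} = -1 + \frac{1}{2 \left(2 - u\right)}$)
$r{\left(s,C \right)} = C + 2 s$ ($r{\left(s,C \right)} = \left(C + s\right) + s = C + 2 s$)
$\frac{17254 + r{\left(V{\left(-14,3 n{\left(5,-4 \right)} + 2 \right)},-141 \right)}}{27678 - 48293} = \frac{17254 - \left(141 - 2 \frac{\frac{3}{2} - \left(3 \left(\left(-4\right) 5\right) + 2\right)}{-2 + \left(3 \left(\left(-4\right) 5\right) + 2\right)}\right)}{27678 - 48293} = \frac{17254 - \left(141 - 2 \frac{\frac{3}{2} - \left(3 \left(-20\right) + 2\right)}{-2 + \left(3 \left(-20\right) + 2\right)}\right)}{-20615} = \left(17254 - \left(141 - 2 \frac{\frac{3}{2} - \left(-60 + 2\right)}{-2 + \left(-60 + 2\right)}\right)\right) \left(- \frac{1}{20615}\right) = \left(17254 - \left(141 - 2 \frac{\frac{3}{2} - -58}{-2 - 58}\right)\right) \left(- \frac{1}{20615}\right) = \left(17254 - \left(141 - 2 \frac{\frac{3}{2} + 58}{-60}\right)\right) \left(- \frac{1}{20615}\right) = \left(17254 - \left(141 - 2 \left(\left(- \frac{1}{60}\right) \frac{119}{2}\right)\right)\right) \left(- \frac{1}{20615}\right) = \left(17254 + \left(-141 + 2 \left(- \frac{119}{120}\right)\right)\right) \left(- \frac{1}{20615}\right) = \left(17254 - \frac{8579}{60}\right) \left(- \frac{1}{20615}\right) = \frac{1026661}{60} \left(- \frac{1}{20615}\right) = - \frac{1026661}{1236900}$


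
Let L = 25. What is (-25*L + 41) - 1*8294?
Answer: -8878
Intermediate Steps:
(-25*L + 41) - 1*8294 = (-25*25 + 41) - 1*8294 = (-625 + 41) - 8294 = -584 - 8294 = -8878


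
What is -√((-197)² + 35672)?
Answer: -√74481 ≈ -272.91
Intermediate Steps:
-√((-197)² + 35672) = -√(38809 + 35672) = -√74481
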